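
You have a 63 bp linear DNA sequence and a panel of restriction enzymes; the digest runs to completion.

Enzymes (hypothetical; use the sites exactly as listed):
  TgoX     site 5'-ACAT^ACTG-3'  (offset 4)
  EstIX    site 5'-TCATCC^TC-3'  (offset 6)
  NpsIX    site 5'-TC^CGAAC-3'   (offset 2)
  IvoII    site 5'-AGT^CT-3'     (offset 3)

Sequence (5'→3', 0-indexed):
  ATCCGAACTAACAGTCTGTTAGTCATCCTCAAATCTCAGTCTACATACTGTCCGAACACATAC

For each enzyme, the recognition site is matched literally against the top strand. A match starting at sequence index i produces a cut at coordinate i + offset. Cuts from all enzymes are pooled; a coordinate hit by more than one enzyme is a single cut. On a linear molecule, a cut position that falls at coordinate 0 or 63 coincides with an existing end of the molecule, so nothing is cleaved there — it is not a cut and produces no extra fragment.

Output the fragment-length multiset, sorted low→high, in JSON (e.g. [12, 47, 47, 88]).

Per-enzyme occurrences:
  TgoX (ACATACTG, off=4): starts [42] → cuts [46]
  EstIX (TCATCCTC, off=6): starts [22] → cuts [28]
  NpsIX (TCCGAAC, off=2): starts [1, 50] → cuts [3, 52]
  IvoII (AGTCT, off=3): starts [12, 37] → cuts [15, 40]

Pooled cuts: [3, 15, 28, 40, 46, 52]

Fragment lengths:
  [0,3): 3 bp
  [3,15): 12 bp
  [15,28): 13 bp
  [28,40): 12 bp
  [40,46): 6 bp
  [46,52): 6 bp
  [52,63): 11 bp

[3,6,6,11,12,12,13]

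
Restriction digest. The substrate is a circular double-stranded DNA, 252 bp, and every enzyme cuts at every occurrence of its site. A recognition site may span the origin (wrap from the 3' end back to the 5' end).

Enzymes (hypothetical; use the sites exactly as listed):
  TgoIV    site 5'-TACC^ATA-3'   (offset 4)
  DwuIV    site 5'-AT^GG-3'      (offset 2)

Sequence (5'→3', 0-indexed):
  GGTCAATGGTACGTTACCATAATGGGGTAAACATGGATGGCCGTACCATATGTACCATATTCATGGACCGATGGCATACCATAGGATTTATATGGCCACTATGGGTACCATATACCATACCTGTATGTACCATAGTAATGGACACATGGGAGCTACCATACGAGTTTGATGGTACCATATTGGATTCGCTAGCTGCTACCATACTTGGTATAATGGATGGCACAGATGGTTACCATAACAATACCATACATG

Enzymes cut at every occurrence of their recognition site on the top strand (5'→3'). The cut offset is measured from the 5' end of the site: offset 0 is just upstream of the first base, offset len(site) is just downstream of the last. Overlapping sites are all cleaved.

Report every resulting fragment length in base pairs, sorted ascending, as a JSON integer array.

[4,4,5,6,6,7,7,7,8,8,8,8,8,8,9,9,9,9,10,11,11,11,13,13,14,15,24]

Site scan:
  TgoIV (TACCATA, off=4): starts [14, 43, 52, 76, 105, 112, 127, 153, 172, 196, 230, 241] → cuts [18, 47, 56, 80, 109, 116, 131, 157, 176, 200, 234, 245]
  DwuIV (ATGG, off=2): starts [5, 21, 32, 36, 62, 70, 91, 100, 137, 145, 168, 212, 216, 225, 249] → cuts [7, 23, 34, 38, 64, 72, 93, 102, 139, 147, 170, 214, 218, 227, 251]

All cut coordinates (distinct, sorted): [7, 18, 23, 34, 38, 47, 56, 64, 72, 80, 93, 102, 109, 116, 131, 139, 147, 157, 170, 176, 200, 214, 218, 227, 234, 245, 251]

Fragment lengths:
  7→18: 11 bp
  18→23: 5 bp
  23→34: 11 bp
  34→38: 4 bp
  38→47: 9 bp
  47→56: 9 bp
  56→64: 8 bp
  64→72: 8 bp
  72→80: 8 bp
  80→93: 13 bp
  93→102: 9 bp
  102→109: 7 bp
  109→116: 7 bp
  116→131: 15 bp
  131→139: 8 bp
  139→147: 8 bp
  147→157: 10 bp
  157→170: 13 bp
  170→176: 6 bp
  176→200: 24 bp
  200→214: 14 bp
  214→218: 4 bp
  218→227: 9 bp
  227→234: 7 bp
  234→245: 11 bp
  245→251: 6 bp
  251→7 (wrap): 252-251+7 = 8 bp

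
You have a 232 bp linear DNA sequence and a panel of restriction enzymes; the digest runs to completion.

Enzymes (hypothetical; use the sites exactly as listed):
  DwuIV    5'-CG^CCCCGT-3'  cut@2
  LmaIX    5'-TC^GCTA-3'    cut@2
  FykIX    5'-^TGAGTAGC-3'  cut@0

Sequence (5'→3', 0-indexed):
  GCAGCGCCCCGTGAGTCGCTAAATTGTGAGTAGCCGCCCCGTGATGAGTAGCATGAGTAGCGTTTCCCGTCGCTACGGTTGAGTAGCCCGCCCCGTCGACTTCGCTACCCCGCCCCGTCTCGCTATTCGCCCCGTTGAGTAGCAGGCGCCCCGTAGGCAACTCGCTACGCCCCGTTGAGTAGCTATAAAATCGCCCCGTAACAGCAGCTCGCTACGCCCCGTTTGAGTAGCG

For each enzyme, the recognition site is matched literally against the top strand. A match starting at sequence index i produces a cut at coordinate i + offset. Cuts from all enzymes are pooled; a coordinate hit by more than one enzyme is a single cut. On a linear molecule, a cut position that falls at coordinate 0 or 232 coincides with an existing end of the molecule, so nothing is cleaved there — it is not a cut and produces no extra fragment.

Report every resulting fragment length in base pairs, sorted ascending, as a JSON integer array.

[6,6,6,6,6,7,8,8,8,9,9,9,9,9,10,11,11,13,13,15,17,18,18]

Per-enzyme occurrences:
  DwuIV CGCCCCGT/2: at [4, 34, 88, 110, 127, 146, 167, 191, 214] ⇒ [6, 36, 90, 112, 129, 148, 169, 193, 216]
  LmaIX TCGCTA/2: at [15, 69, 101, 119, 161, 208] ⇒ [17, 71, 103, 121, 163, 210]
  FykIX TGAGTAGC/0: at [26, 44, 53, 79, 135, 175, 223] ⇒ [26, 44, 53, 79, 135, 175, 223]

Pooled cuts: [6, 17, 26, 36, 44, 53, 71, 79, 90, 103, 112, 121, 129, 135, 148, 163, 169, 175, 193, 210, 216, 223]

Fragment lengths:
  [0,6): 6 bp
  [6,17): 11 bp
  [17,26): 9 bp
  [26,36): 10 bp
  [36,44): 8 bp
  [44,53): 9 bp
  [53,71): 18 bp
  [71,79): 8 bp
  [79,90): 11 bp
  [90,103): 13 bp
  [103,112): 9 bp
  [112,121): 9 bp
  [121,129): 8 bp
  [129,135): 6 bp
  [135,148): 13 bp
  [148,163): 15 bp
  [163,169): 6 bp
  [169,175): 6 bp
  [175,193): 18 bp
  [193,210): 17 bp
  [210,216): 6 bp
  [216,223): 7 bp
  [223,232): 9 bp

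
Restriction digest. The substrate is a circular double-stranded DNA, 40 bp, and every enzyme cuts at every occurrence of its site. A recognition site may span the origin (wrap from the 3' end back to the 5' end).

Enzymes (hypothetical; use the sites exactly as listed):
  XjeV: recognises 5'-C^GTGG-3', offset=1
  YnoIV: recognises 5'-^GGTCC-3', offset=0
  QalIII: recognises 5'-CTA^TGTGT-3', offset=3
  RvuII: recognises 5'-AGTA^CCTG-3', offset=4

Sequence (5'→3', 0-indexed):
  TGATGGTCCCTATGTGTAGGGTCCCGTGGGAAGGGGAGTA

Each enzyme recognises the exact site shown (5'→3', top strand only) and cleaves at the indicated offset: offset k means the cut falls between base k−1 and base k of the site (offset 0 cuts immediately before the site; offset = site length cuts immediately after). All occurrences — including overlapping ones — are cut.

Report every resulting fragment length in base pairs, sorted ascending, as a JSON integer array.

Scan for sites:
  XjeV (CGTGG, off=1): starts [24] → cuts [25]
  YnoIV (GGTCC, off=0): starts [4, 19] → cuts [4, 19]
  QalIII (CTATGTGT, off=3): starts [9] → cuts [12]
  RvuII (AGTACCTG, off=4): no sites

All cut coordinates (distinct, sorted): [4, 12, 19, 25]

Fragment lengths:
  4→12: 8 bp
  12→19: 7 bp
  19→25: 6 bp
  25→4 (wrap): 40-25+4 = 19 bp

[6,7,8,19]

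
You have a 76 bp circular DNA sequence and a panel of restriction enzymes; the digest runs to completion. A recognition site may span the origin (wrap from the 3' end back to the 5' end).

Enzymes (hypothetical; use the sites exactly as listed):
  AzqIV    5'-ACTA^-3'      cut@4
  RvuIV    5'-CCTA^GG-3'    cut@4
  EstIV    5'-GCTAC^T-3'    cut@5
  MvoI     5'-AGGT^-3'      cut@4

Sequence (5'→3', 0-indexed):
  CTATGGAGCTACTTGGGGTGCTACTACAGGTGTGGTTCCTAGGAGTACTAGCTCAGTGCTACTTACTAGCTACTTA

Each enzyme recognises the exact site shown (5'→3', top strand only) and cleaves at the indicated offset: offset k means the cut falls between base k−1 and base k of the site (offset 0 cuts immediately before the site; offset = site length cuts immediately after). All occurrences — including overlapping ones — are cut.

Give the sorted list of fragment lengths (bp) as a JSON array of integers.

Scan for sites:
  AzqIV (ACTA, off=4): starts [22, 46, 64, 75] → cuts [3, 26, 50, 68]
  RvuIV (CCTAGG, off=4): starts [37] → cuts [41]
  EstIV (GCTACT, off=5): starts [7, 19, 57, 68] → cuts [12, 24, 62, 73]
  MvoI (AGGT, off=4): starts [27] → cuts [31]

Pooled cuts: [3, 12, 24, 26, 31, 41, 50, 62, 68, 73]

Fragment lengths:
  3→12: 9 bp
  12→24: 12 bp
  24→26: 2 bp
  26→31: 5 bp
  31→41: 10 bp
  41→50: 9 bp
  50→62: 12 bp
  62→68: 6 bp
  68→73: 5 bp
  73→3 (wrap): 76-73+3 = 6 bp

[2,5,5,6,6,9,9,10,12,12]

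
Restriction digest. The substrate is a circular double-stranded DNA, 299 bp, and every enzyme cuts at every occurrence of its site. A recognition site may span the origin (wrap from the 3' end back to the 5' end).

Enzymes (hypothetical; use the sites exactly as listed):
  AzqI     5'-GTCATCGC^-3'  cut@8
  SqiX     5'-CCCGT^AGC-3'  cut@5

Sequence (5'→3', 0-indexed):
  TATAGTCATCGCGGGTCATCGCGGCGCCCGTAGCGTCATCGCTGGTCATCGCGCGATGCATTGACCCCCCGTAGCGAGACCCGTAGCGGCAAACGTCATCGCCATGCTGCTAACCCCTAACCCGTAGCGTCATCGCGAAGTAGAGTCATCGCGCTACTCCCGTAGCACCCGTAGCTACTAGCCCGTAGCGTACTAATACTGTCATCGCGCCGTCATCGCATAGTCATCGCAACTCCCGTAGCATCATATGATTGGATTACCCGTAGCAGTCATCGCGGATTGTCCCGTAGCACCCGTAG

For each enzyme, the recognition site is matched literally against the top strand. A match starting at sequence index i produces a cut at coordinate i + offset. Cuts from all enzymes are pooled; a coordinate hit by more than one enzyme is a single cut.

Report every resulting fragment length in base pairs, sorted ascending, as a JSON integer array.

Per-enzyme occurrences:
  AzqI GTCATCGC/8: at [4, 14, 34, 44, 94, 128, 144, 200, 211, 222, 268] ⇒ [12, 22, 42, 52, 102, 136, 152, 208, 219, 230, 276]
  SqiX CCCGTAGC/5: at [26, 67, 79, 120, 158, 167, 181, 234, 259, 283] ⇒ [31, 72, 84, 125, 163, 172, 186, 239, 264, 288]

Pooled cuts: [12, 22, 31, 42, 52, 72, 84, 102, 125, 136, 152, 163, 172, 186, 208, 219, 230, 239, 264, 276, 288]

Fragments:
  12→22: 10 bp
  22→31: 9 bp
  31→42: 11 bp
  42→52: 10 bp
  52→72: 20 bp
  72→84: 12 bp
  84→102: 18 bp
  102→125: 23 bp
  125→136: 11 bp
  136→152: 16 bp
  152→163: 11 bp
  163→172: 9 bp
  172→186: 14 bp
  186→208: 22 bp
  208→219: 11 bp
  219→230: 11 bp
  230→239: 9 bp
  239→264: 25 bp
  264→276: 12 bp
  276→288: 12 bp
  288→12 (wrap): 299-288+12 = 23 bp

[9,9,9,10,10,11,11,11,11,11,12,12,12,14,16,18,20,22,23,23,25]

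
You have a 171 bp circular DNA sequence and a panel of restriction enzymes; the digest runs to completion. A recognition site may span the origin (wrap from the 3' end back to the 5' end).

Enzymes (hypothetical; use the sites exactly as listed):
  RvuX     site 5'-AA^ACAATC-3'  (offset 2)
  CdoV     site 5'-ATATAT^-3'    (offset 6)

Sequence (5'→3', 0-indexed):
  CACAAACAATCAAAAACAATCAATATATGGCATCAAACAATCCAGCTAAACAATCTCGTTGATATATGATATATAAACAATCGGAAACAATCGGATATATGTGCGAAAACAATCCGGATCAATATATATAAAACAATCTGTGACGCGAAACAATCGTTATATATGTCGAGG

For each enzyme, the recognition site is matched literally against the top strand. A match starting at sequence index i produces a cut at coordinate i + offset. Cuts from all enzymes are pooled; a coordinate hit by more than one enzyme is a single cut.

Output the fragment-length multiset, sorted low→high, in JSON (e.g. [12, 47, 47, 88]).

Scan for sites:
  RvuX AAACAATC/2: at [3, 13, 34, 47, 74, 84, 106, 130, 147] ⇒ [5, 15, 36, 49, 76, 86, 108, 132, 149]
  CdoV ATATAT/6: at [22, 61, 68, 94, 121, 123, 158] ⇒ [28, 67, 74, 100, 127, 129, 164]

All cut coordinates (distinct, sorted): [5, 15, 28, 36, 49, 67, 74, 76, 86, 100, 108, 127, 129, 132, 149, 164]

Fragment lengths:
  5→15: 10 bp
  15→28: 13 bp
  28→36: 8 bp
  36→49: 13 bp
  49→67: 18 bp
  67→74: 7 bp
  74→76: 2 bp
  76→86: 10 bp
  86→100: 14 bp
  100→108: 8 bp
  108→127: 19 bp
  127→129: 2 bp
  129→132: 3 bp
  132→149: 17 bp
  149→164: 15 bp
  164→5 (wrap): 171-164+5 = 12 bp

[2,2,3,7,8,8,10,10,12,13,13,14,15,17,18,19]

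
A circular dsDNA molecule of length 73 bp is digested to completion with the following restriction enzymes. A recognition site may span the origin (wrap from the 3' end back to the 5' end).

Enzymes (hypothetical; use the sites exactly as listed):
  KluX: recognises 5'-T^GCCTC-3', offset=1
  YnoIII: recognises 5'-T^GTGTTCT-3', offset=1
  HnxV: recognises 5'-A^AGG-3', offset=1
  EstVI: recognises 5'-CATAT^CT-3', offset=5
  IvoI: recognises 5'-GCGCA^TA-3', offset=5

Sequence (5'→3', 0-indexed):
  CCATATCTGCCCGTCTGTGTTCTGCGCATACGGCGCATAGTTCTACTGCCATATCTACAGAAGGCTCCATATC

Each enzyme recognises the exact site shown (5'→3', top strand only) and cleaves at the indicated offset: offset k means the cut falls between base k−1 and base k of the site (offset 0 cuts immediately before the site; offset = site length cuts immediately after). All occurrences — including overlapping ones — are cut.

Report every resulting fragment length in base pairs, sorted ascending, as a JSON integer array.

[7,9,10,12,17,18]

Scan for sites:
  KluX (TGCCTC, off=1): no sites
  YnoIII (TGTGTTCT, off=1): starts [15] → cuts [16]
  HnxV (AAGG, off=1): starts [60] → cuts [61]
  EstVI (CATATCT, off=5): starts [1, 49] → cuts [6, 54]
  IvoI (GCGCATA, off=5): starts [23, 32] → cuts [28, 37]

Pooled cuts: [6, 16, 28, 37, 54, 61]

Fragments:
  6→16: 10 bp
  16→28: 12 bp
  28→37: 9 bp
  37→54: 17 bp
  54→61: 7 bp
  61→6 (wrap): 73-61+6 = 18 bp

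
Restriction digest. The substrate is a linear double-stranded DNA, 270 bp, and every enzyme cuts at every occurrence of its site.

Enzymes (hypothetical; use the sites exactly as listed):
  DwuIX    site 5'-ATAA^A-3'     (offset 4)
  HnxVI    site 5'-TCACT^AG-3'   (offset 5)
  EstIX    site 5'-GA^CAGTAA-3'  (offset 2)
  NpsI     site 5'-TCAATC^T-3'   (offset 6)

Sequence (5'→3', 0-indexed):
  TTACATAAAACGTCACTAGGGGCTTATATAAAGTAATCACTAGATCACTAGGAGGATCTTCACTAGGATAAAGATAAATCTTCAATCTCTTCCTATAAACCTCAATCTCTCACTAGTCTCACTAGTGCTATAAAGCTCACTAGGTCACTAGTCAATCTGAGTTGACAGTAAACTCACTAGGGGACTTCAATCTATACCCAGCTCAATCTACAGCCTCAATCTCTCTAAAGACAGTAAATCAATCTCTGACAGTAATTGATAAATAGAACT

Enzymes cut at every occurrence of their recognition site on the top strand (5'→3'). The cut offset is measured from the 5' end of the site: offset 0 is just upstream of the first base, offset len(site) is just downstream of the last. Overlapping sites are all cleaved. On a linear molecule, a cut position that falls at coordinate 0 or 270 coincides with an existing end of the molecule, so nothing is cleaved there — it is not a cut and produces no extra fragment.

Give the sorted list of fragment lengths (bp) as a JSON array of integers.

[5,6,7,7,8,8,8,8,8,8,8,9,9,9,10,10,10,10,11,13,13,13,13,14,14,15,16]

Per-enzyme occurrences:
  DwuIX (ATAAA, off=4): starts [4, 27, 67, 73, 94, 129, 258] → cuts [8, 31, 71, 77, 98, 133, 262]
  HnxVI (TCACTAG, off=5): starts [12, 36, 44, 59, 109, 118, 136, 144, 173] → cuts [17, 41, 49, 64, 114, 123, 141, 149, 178]
  EstIX (GACAGTAA, off=2): starts [163, 229, 247] → cuts [165, 231, 249]
  NpsI (TCAATCT, off=6): starts [81, 101, 151, 186, 202, 215, 238] → cuts [87, 107, 157, 192, 208, 221, 244]

Pooled cuts: [8, 17, 31, 41, 49, 64, 71, 77, 87, 98, 107, 114, 123, 133, 141, 149, 157, 165, 178, 192, 208, 221, 231, 244, 249, 262]

Fragments:
  [0,8): 8 bp
  [8,17): 9 bp
  [17,31): 14 bp
  [31,41): 10 bp
  [41,49): 8 bp
  [49,64): 15 bp
  [64,71): 7 bp
  [71,77): 6 bp
  [77,87): 10 bp
  [87,98): 11 bp
  [98,107): 9 bp
  [107,114): 7 bp
  [114,123): 9 bp
  [123,133): 10 bp
  [133,141): 8 bp
  [141,149): 8 bp
  [149,157): 8 bp
  [157,165): 8 bp
  [165,178): 13 bp
  [178,192): 14 bp
  [192,208): 16 bp
  [208,221): 13 bp
  [221,231): 10 bp
  [231,244): 13 bp
  [244,249): 5 bp
  [249,262): 13 bp
  [262,270): 8 bp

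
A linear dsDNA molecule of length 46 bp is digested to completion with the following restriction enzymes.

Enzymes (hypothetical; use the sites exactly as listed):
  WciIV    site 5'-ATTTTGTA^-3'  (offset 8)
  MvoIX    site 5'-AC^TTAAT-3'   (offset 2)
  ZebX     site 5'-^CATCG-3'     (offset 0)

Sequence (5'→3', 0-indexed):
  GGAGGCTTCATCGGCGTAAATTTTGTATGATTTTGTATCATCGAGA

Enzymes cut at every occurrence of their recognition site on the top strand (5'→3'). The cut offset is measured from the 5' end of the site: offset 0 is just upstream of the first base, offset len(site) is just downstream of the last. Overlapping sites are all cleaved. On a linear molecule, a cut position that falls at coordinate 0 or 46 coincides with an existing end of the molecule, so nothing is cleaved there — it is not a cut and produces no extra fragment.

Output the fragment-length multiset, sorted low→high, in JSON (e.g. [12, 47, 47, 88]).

Scan for sites:
  WciIV (ATTTTGTA, off=8): starts [19, 29] → cuts [27, 37]
  MvoIX (ACTTAAT, off=2): no sites
  ZebX (CATCG, off=0): starts [8, 38] → cuts [8, 38]

Pooled cuts: [8, 27, 37, 38]

Fragments:
  [0,8): 8 bp
  [8,27): 19 bp
  [27,37): 10 bp
  [37,38): 1 bp
  [38,46): 8 bp

[1,8,8,10,19]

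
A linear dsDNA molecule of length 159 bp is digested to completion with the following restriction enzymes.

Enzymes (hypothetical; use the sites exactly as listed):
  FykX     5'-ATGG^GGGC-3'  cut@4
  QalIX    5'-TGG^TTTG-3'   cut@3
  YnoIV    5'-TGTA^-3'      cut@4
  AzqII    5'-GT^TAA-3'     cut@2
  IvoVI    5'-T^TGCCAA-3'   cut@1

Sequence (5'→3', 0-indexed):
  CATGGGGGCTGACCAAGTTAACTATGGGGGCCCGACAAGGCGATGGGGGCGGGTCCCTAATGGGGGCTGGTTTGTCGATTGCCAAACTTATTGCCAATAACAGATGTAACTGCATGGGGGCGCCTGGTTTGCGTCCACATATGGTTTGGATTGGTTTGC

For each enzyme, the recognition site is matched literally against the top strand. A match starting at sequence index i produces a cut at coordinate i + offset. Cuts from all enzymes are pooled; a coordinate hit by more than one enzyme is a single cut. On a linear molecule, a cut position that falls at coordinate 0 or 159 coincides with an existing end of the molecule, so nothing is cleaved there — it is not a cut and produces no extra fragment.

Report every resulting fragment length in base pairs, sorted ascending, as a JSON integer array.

Per-enzyme occurrences:
  FykX ATGGGGGC/4: at [1, 23, 42, 59, 113] ⇒ [5, 27, 46, 63, 117]
  QalIX TGGTTTG/3: at [67, 124, 141, 151] ⇒ [70, 127, 144, 154]
  YnoIV TGTA/4: at [104] ⇒ [108]
  AzqII GTTAA/2: at [16] ⇒ [18]
  IvoVI TTGCCAA/1: at [78, 90] ⇒ [79, 91]

All cut coordinates (distinct, sorted): [5, 18, 27, 46, 63, 70, 79, 91, 108, 117, 127, 144, 154]

Fragment lengths:
  [0,5): 5 bp
  [5,18): 13 bp
  [18,27): 9 bp
  [27,46): 19 bp
  [46,63): 17 bp
  [63,70): 7 bp
  [70,79): 9 bp
  [79,91): 12 bp
  [91,108): 17 bp
  [108,117): 9 bp
  [117,127): 10 bp
  [127,144): 17 bp
  [144,154): 10 bp
  [154,159): 5 bp

[5,5,7,9,9,9,10,10,12,13,17,17,17,19]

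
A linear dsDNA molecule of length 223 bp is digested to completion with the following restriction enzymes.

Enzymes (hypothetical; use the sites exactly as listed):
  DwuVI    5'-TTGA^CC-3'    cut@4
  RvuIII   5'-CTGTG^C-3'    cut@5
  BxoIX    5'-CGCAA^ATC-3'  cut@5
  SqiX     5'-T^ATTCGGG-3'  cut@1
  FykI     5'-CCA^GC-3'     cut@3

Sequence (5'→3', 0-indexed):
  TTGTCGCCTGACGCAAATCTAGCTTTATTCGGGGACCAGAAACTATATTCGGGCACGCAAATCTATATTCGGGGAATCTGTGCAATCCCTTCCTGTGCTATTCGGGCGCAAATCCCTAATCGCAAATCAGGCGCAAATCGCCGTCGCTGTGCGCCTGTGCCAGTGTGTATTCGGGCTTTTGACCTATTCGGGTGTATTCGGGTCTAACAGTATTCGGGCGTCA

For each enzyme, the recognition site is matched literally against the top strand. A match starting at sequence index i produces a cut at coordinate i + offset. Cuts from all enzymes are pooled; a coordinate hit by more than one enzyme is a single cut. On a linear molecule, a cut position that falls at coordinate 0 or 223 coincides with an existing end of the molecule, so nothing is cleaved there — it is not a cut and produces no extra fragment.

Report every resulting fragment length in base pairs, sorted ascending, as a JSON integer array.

Per-enzyme occurrences:
  DwuVI TTGACC/4: at [178] ⇒ [182]
  RvuIII CTGTGC/5: at [77, 92, 146, 154] ⇒ [82, 97, 151, 159]
  BxoIX CGCAAATC/5: at [11, 55, 106, 120, 131] ⇒ [16, 60, 111, 125, 136]
  SqiX TATTCGGG/1: at [25, 45, 65, 98, 167, 184, 194, 210] ⇒ [26, 46, 66, 99, 168, 185, 195, 211]
  FykI (CCAGC, off=3): no sites

Pooled cuts: [16, 26, 46, 60, 66, 82, 97, 99, 111, 125, 136, 151, 159, 168, 182, 185, 195, 211]

Fragments:
  [0,16): 16 bp
  [16,26): 10 bp
  [26,46): 20 bp
  [46,60): 14 bp
  [60,66): 6 bp
  [66,82): 16 bp
  [82,97): 15 bp
  [97,99): 2 bp
  [99,111): 12 bp
  [111,125): 14 bp
  [125,136): 11 bp
  [136,151): 15 bp
  [151,159): 8 bp
  [159,168): 9 bp
  [168,182): 14 bp
  [182,185): 3 bp
  [185,195): 10 bp
  [195,211): 16 bp
  [211,223): 12 bp

[2,3,6,8,9,10,10,11,12,12,14,14,14,15,15,16,16,16,20]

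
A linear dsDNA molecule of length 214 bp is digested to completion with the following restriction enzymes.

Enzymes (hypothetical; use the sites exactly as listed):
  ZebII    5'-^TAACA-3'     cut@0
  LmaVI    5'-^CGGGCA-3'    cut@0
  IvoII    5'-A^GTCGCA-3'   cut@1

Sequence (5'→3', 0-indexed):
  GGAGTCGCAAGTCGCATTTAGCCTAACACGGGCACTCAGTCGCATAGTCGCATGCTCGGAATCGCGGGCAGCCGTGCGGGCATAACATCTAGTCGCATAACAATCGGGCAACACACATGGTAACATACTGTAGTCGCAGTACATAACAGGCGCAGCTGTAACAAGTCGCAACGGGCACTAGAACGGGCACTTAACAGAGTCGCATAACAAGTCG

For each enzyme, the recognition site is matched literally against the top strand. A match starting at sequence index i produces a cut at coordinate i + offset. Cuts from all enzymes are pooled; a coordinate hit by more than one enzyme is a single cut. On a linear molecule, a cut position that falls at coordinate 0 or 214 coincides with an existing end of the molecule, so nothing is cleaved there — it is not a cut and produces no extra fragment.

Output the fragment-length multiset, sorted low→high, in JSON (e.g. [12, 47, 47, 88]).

Per-enzyme occurrences:
  ZebII (TAACA, off=0): starts [23, 82, 97, 120, 143, 158, 191, 204] → cuts [23, 82, 97, 120, 143, 158, 191, 204]
  LmaVI (CGGGCA, off=0): starts [28, 64, 76, 104, 171, 183] → cuts [28, 64, 76, 104, 171, 183]
  IvoII (AGTCGCA, off=1): starts [2, 9, 37, 45, 90, 131, 163, 197] → cuts [3, 10, 38, 46, 91, 132, 164, 198]

All cut coordinates (distinct, sorted): [3, 10, 23, 28, 38, 46, 64, 76, 82, 91, 97, 104, 120, 132, 143, 158, 164, 171, 183, 191, 198, 204]

Fragments:
  [0,3): 3 bp
  [3,10): 7 bp
  [10,23): 13 bp
  [23,28): 5 bp
  [28,38): 10 bp
  [38,46): 8 bp
  [46,64): 18 bp
  [64,76): 12 bp
  [76,82): 6 bp
  [82,91): 9 bp
  [91,97): 6 bp
  [97,104): 7 bp
  [104,120): 16 bp
  [120,132): 12 bp
  [132,143): 11 bp
  [143,158): 15 bp
  [158,164): 6 bp
  [164,171): 7 bp
  [171,183): 12 bp
  [183,191): 8 bp
  [191,198): 7 bp
  [198,204): 6 bp
  [204,214): 10 bp

[3,5,6,6,6,6,7,7,7,7,8,8,9,10,10,11,12,12,12,13,15,16,18]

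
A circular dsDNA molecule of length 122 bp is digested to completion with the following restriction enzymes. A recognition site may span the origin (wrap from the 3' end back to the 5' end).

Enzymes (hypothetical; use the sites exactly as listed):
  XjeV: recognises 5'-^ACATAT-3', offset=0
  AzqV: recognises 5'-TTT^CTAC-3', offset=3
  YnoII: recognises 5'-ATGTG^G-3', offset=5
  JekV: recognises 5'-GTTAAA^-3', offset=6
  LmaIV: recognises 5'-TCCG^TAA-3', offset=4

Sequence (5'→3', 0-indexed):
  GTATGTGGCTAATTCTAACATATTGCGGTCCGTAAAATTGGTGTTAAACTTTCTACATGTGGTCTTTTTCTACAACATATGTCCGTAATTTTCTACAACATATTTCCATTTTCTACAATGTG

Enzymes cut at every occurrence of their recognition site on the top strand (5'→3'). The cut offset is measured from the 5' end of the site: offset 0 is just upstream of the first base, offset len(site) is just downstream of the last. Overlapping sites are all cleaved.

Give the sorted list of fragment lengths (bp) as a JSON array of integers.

Site scan:
  XjeV ACATAT/0: at [17, 74, 97] ⇒ [17, 74, 97]
  AzqV TTTCTAC/3: at [49, 66, 89, 109] ⇒ [52, 69, 92, 112]
  YnoII ATGTGG/5: at [2, 56, 117] ⇒ [0, 7, 61]
  JekV GTTAAA/6: at [42] ⇒ [48]
  LmaIV TCCGTAA/4: at [28, 81] ⇒ [32, 85]

Pooled cuts: [0, 7, 17, 32, 48, 52, 61, 69, 74, 85, 92, 97, 112]

Fragment lengths:
  0→7: 7 bp
  7→17: 10 bp
  17→32: 15 bp
  32→48: 16 bp
  48→52: 4 bp
  52→61: 9 bp
  61→69: 8 bp
  69→74: 5 bp
  74→85: 11 bp
  85→92: 7 bp
  92→97: 5 bp
  97→112: 15 bp
  112→0 (wrap): 122-112+0 = 10 bp

[4,5,5,7,7,8,9,10,10,11,15,15,16]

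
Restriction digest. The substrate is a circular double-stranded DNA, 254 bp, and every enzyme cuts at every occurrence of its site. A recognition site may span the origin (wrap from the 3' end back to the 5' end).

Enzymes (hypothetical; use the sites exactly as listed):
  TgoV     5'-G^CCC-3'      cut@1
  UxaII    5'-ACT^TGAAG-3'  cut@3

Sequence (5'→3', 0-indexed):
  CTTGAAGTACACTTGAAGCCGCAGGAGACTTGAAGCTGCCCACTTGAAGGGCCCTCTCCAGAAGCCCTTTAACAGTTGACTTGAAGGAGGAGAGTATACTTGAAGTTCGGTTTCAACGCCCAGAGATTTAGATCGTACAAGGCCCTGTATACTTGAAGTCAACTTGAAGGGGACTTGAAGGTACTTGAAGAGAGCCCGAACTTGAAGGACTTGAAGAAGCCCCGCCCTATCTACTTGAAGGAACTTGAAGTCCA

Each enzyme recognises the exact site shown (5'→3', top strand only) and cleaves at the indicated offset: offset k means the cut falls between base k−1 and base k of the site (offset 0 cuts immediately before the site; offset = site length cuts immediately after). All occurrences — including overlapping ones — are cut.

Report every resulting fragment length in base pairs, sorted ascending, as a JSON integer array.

Scan for sites:
  TgoV (GCCC, off=1): starts [37, 50, 63, 117, 141, 193, 218, 223] → cuts [38, 51, 64, 118, 142, 194, 219, 224]
  UxaII (ACTTGAAG, off=3): starts [10, 27, 41, 78, 97, 150, 161, 172, 182, 199, 208, 232, 242, 253] → cuts [2, 13, 30, 44, 81, 100, 153, 164, 175, 185, 202, 211, 235, 245]

Pooled cuts: [2, 13, 30, 38, 44, 51, 64, 81, 100, 118, 142, 153, 164, 175, 185, 194, 202, 211, 219, 224, 235, 245]

Fragment lengths:
  2→13: 11 bp
  13→30: 17 bp
  30→38: 8 bp
  38→44: 6 bp
  44→51: 7 bp
  51→64: 13 bp
  64→81: 17 bp
  81→100: 19 bp
  100→118: 18 bp
  118→142: 24 bp
  142→153: 11 bp
  153→164: 11 bp
  164→175: 11 bp
  175→185: 10 bp
  185→194: 9 bp
  194→202: 8 bp
  202→211: 9 bp
  211→219: 8 bp
  219→224: 5 bp
  224→235: 11 bp
  235→245: 10 bp
  245→2 (wrap): 254-245+2 = 11 bp

[5,6,7,8,8,8,9,9,10,10,11,11,11,11,11,11,13,17,17,18,19,24]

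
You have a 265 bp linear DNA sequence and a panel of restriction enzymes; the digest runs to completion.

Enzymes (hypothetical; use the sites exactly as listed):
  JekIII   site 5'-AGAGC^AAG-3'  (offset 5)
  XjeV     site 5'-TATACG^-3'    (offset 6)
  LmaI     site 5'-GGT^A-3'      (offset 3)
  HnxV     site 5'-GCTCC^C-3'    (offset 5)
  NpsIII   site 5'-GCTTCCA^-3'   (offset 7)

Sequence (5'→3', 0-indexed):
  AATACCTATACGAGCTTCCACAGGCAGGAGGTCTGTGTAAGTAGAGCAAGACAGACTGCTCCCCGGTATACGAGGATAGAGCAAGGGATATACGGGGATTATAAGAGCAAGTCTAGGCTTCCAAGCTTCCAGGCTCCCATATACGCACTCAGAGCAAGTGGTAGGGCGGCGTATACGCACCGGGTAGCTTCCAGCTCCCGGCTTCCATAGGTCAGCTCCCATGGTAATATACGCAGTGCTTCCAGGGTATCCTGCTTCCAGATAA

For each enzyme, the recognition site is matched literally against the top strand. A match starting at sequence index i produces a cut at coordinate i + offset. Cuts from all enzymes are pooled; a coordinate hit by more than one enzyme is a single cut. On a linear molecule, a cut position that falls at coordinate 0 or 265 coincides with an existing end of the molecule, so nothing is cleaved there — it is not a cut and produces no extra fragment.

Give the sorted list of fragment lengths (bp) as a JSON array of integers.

[4,5,5,5,5,6,6,7,8,8,8,8,8,8,9,10,10,11,12,12,12,12,14,15,15,15,27]

Scan for sites:
  JekIII AGAGCAAG/5: at [42, 77, 103, 150] ⇒ [47, 82, 108, 155]
  XjeV TATACG/6: at [6, 66, 88, 139, 171, 227] ⇒ [12, 72, 94, 145, 177, 233]
  LmaI GGTA/3: at [64, 159, 182, 222, 245] ⇒ [67, 162, 185, 225, 248]
  HnxV GCTCCC/5: at [57, 132, 193, 214] ⇒ [62, 137, 198, 219]
  NpsIII GCTTCCA/7: at [13, 116, 124, 186, 200, 237, 253] ⇒ [20, 123, 131, 193, 207, 244, 260]

Pooled cuts: [12, 20, 47, 62, 67, 72, 82, 94, 108, 123, 131, 137, 145, 155, 162, 177, 185, 193, 198, 207, 219, 225, 233, 244, 248, 260]

Fragment lengths:
  [0,12): 12 bp
  [12,20): 8 bp
  [20,47): 27 bp
  [47,62): 15 bp
  [62,67): 5 bp
  [67,72): 5 bp
  [72,82): 10 bp
  [82,94): 12 bp
  [94,108): 14 bp
  [108,123): 15 bp
  [123,131): 8 bp
  [131,137): 6 bp
  [137,145): 8 bp
  [145,155): 10 bp
  [155,162): 7 bp
  [162,177): 15 bp
  [177,185): 8 bp
  [185,193): 8 bp
  [193,198): 5 bp
  [198,207): 9 bp
  [207,219): 12 bp
  [219,225): 6 bp
  [225,233): 8 bp
  [233,244): 11 bp
  [244,248): 4 bp
  [248,260): 12 bp
  [260,265): 5 bp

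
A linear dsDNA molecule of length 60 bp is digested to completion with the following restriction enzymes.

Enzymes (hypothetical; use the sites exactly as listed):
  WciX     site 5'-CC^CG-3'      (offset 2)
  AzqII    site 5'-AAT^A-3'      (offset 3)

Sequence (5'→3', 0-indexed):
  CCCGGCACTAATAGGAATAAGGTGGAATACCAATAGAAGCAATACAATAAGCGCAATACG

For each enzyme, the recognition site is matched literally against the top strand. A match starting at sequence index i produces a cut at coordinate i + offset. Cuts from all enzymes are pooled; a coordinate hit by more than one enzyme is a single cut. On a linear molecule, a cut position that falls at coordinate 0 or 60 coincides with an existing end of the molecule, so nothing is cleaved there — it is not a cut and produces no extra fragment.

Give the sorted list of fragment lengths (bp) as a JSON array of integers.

Per-enzyme occurrences:
  WciX CCCG/2: at [0] ⇒ [2]
  AzqII AATA/3: at [9, 15, 25, 31, 40, 45, 54] ⇒ [12, 18, 28, 34, 43, 48, 57]

All cut coordinates (distinct, sorted): [2, 12, 18, 28, 34, 43, 48, 57]

Fragments:
  [0,2): 2 bp
  [2,12): 10 bp
  [12,18): 6 bp
  [18,28): 10 bp
  [28,34): 6 bp
  [34,43): 9 bp
  [43,48): 5 bp
  [48,57): 9 bp
  [57,60): 3 bp

[2,3,5,6,6,9,9,10,10]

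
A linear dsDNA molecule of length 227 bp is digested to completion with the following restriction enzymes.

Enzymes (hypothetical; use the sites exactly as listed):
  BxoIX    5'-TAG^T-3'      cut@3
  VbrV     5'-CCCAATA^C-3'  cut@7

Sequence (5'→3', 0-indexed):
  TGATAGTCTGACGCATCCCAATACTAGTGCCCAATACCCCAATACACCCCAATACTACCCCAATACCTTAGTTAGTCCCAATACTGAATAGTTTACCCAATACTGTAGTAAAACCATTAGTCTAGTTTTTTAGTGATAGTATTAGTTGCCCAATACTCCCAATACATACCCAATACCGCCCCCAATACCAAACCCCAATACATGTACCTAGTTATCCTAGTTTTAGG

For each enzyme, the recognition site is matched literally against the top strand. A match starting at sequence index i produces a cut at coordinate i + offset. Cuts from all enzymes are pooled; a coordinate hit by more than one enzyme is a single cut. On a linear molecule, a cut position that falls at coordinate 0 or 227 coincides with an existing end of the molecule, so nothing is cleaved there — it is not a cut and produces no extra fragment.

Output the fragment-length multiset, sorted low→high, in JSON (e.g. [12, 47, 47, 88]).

Scan for sites:
  BxoIX TAGT/3: at [3, 24, 68, 72, 88, 105, 117, 122, 130, 136, 142, 208, 217] ⇒ [6, 27, 71, 75, 91, 108, 120, 125, 133, 139, 145, 211, 220]
  VbrV CCCAATAC/7: at [16, 29, 37, 47, 58, 76, 95, 148, 157, 168, 180, 193] ⇒ [23, 36, 44, 54, 65, 83, 102, 155, 164, 175, 187, 200]

Pooled cuts: [6, 23, 27, 36, 44, 54, 65, 71, 75, 83, 91, 102, 108, 120, 125, 133, 139, 145, 155, 164, 175, 187, 200, 211, 220]

Fragments:
  [0,6): 6 bp
  [6,23): 17 bp
  [23,27): 4 bp
  [27,36): 9 bp
  [36,44): 8 bp
  [44,54): 10 bp
  [54,65): 11 bp
  [65,71): 6 bp
  [71,75): 4 bp
  [75,83): 8 bp
  [83,91): 8 bp
  [91,102): 11 bp
  [102,108): 6 bp
  [108,120): 12 bp
  [120,125): 5 bp
  [125,133): 8 bp
  [133,139): 6 bp
  [139,145): 6 bp
  [145,155): 10 bp
  [155,164): 9 bp
  [164,175): 11 bp
  [175,187): 12 bp
  [187,200): 13 bp
  [200,211): 11 bp
  [211,220): 9 bp
  [220,227): 7 bp

[4,4,5,6,6,6,6,6,7,8,8,8,8,9,9,9,10,10,11,11,11,11,12,12,13,17]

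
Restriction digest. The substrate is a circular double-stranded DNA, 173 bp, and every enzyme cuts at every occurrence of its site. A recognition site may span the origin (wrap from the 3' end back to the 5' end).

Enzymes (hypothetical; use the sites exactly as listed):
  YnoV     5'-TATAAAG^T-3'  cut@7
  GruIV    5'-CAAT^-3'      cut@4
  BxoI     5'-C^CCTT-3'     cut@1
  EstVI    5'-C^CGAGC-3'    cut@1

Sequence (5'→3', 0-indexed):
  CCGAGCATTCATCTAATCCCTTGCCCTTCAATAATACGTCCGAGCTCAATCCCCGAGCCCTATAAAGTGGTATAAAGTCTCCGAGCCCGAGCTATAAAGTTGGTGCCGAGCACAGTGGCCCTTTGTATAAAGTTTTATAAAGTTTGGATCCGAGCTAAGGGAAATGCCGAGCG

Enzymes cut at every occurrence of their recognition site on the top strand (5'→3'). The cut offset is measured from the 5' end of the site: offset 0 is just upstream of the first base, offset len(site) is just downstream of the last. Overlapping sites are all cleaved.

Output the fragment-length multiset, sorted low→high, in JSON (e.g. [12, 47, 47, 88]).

[3,4,6,6,7,7,8,8,8,10,10,10,12,13,13,14,17,17]

Scan for sites:
  YnoV (TATAAAGT, off=7): starts [60, 70, 92, 125, 135] → cuts [67, 77, 99, 132, 142]
  GruIV (CAAT, off=4): starts [28, 46] → cuts [32, 50]
  BxoI (CCCTT, off=1): starts [17, 23, 118] → cuts [18, 24, 119]
  EstVI (CCGAGC, off=1): starts [0, 39, 52, 80, 86, 105, 149, 166] → cuts [1, 40, 53, 81, 87, 106, 150, 167]

Pooled cuts: [1, 18, 24, 32, 40, 50, 53, 67, 77, 81, 87, 99, 106, 119, 132, 142, 150, 167]

Fragment lengths:
  1→18: 17 bp
  18→24: 6 bp
  24→32: 8 bp
  32→40: 8 bp
  40→50: 10 bp
  50→53: 3 bp
  53→67: 14 bp
  67→77: 10 bp
  77→81: 4 bp
  81→87: 6 bp
  87→99: 12 bp
  99→106: 7 bp
  106→119: 13 bp
  119→132: 13 bp
  132→142: 10 bp
  142→150: 8 bp
  150→167: 17 bp
  167→1 (wrap): 173-167+1 = 7 bp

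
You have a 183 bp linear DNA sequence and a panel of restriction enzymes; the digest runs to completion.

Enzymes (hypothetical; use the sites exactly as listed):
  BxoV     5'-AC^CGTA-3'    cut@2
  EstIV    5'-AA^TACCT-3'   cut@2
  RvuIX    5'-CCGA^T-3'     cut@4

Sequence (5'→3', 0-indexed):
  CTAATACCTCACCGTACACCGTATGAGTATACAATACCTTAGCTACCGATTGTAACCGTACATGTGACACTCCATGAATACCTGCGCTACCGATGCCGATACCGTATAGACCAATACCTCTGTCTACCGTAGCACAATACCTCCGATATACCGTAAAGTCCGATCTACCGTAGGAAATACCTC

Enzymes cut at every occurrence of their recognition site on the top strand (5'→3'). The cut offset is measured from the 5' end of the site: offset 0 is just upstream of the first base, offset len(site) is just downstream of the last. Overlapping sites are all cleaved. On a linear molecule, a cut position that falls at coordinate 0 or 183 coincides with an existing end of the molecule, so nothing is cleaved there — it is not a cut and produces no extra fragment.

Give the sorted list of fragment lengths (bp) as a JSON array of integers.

Per-enzyme occurrences:
  BxoV (ACCGTA, off=2): starts [10, 17, 54, 100, 125, 149, 166] → cuts [12, 19, 56, 102, 127, 151, 168]
  EstIV (AATACCT, off=2): starts [2, 32, 76, 112, 135, 175] → cuts [4, 34, 78, 114, 137, 177]
  RvuIX (CCGAT, off=4): starts [45, 89, 95, 142, 159] → cuts [49, 93, 99, 146, 163]

All cut coordinates (distinct, sorted): [4, 12, 19, 34, 49, 56, 78, 93, 99, 102, 114, 127, 137, 146, 151, 163, 168, 177]

Fragment lengths:
  [0,4): 4 bp
  [4,12): 8 bp
  [12,19): 7 bp
  [19,34): 15 bp
  [34,49): 15 bp
  [49,56): 7 bp
  [56,78): 22 bp
  [78,93): 15 bp
  [93,99): 6 bp
  [99,102): 3 bp
  [102,114): 12 bp
  [114,127): 13 bp
  [127,137): 10 bp
  [137,146): 9 bp
  [146,151): 5 bp
  [151,163): 12 bp
  [163,168): 5 bp
  [168,177): 9 bp
  [177,183): 6 bp

[3,4,5,5,6,6,7,7,8,9,9,10,12,12,13,15,15,15,22]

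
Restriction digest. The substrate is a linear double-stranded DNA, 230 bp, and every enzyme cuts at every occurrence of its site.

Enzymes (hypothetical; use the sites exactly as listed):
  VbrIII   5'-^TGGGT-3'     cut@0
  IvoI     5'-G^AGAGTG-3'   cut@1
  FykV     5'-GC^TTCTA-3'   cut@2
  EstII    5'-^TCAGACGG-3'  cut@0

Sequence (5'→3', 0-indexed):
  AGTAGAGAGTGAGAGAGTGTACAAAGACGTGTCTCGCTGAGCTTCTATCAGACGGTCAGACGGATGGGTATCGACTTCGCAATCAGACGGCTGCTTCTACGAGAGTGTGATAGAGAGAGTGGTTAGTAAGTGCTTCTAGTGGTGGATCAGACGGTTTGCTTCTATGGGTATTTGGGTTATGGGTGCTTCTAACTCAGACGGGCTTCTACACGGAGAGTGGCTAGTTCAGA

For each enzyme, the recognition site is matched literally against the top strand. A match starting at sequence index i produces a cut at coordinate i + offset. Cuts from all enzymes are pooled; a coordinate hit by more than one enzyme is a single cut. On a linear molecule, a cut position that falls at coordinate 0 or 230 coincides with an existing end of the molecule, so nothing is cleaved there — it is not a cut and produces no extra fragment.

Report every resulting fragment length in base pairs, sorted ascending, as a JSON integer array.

Site scan:
  VbrIII (TGGGT, off=0): starts [64, 164, 172, 179] → cuts [64, 164, 172, 179]
  IvoI (GAGAGTG, off=1): starts [4, 12, 100, 114, 212] → cuts [5, 13, 101, 115, 213]
  FykV (GCTTCTA, off=2): starts [40, 92, 131, 157, 184, 201] → cuts [42, 94, 133, 159, 186, 203]
  EstII (TCAGACGG, off=0): starts [47, 55, 82, 146, 193] → cuts [47, 55, 82, 146, 193]

Pooled cuts: [5, 13, 42, 47, 55, 64, 82, 94, 101, 115, 133, 146, 159, 164, 172, 179, 186, 193, 203, 213]

Fragments:
  [0,5): 5 bp
  [5,13): 8 bp
  [13,42): 29 bp
  [42,47): 5 bp
  [47,55): 8 bp
  [55,64): 9 bp
  [64,82): 18 bp
  [82,94): 12 bp
  [94,101): 7 bp
  [101,115): 14 bp
  [115,133): 18 bp
  [133,146): 13 bp
  [146,159): 13 bp
  [159,164): 5 bp
  [164,172): 8 bp
  [172,179): 7 bp
  [179,186): 7 bp
  [186,193): 7 bp
  [193,203): 10 bp
  [203,213): 10 bp
  [213,230): 17 bp

[5,5,5,7,7,7,7,8,8,8,9,10,10,12,13,13,14,17,18,18,29]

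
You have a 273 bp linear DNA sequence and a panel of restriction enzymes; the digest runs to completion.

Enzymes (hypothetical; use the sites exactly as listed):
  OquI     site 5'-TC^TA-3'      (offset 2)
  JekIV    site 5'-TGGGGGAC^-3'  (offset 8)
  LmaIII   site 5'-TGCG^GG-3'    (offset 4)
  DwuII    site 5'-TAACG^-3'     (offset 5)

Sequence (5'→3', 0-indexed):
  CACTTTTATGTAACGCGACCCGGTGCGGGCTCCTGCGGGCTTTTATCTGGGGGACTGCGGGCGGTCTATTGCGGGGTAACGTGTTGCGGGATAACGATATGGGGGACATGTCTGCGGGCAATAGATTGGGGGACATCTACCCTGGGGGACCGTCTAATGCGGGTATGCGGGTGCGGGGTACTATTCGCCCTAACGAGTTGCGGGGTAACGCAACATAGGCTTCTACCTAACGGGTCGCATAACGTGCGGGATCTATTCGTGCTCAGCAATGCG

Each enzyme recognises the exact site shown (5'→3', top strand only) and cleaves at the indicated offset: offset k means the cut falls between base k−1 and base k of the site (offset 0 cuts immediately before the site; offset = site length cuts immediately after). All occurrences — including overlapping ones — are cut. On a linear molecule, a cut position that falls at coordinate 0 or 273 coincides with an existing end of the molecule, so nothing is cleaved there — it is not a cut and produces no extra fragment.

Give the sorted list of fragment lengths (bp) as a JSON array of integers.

Per-enzyme occurrences:
  OquI (TCTA, off=2): starts [64, 135, 152, 221, 251] → cuts [66, 137, 154, 223, 253]
  JekIV (TGGGGGAC, off=8): starts [47, 99, 126, 142] → cuts [55, 107, 134, 150]
  LmaIII (TGCGGG, off=4): starts [23, 33, 55, 69, 84, 112, 157, 165, 171, 198, 244] → cuts [27, 37, 59, 73, 88, 116, 161, 169, 175, 202, 248]
  DwuII (TAACG, off=5): starts [10, 76, 91, 190, 205, 227, 239] → cuts [15, 81, 96, 195, 210, 232, 244]

All cut coordinates (distinct, sorted): [15, 27, 37, 55, 59, 66, 73, 81, 88, 96, 107, 116, 134, 137, 150, 154, 161, 169, 175, 195, 202, 210, 223, 232, 244, 248, 253]

Fragments:
  [0,15): 15 bp
  [15,27): 12 bp
  [27,37): 10 bp
  [37,55): 18 bp
  [55,59): 4 bp
  [59,66): 7 bp
  [66,73): 7 bp
  [73,81): 8 bp
  [81,88): 7 bp
  [88,96): 8 bp
  [96,107): 11 bp
  [107,116): 9 bp
  [116,134): 18 bp
  [134,137): 3 bp
  [137,150): 13 bp
  [150,154): 4 bp
  [154,161): 7 bp
  [161,169): 8 bp
  [169,175): 6 bp
  [175,195): 20 bp
  [195,202): 7 bp
  [202,210): 8 bp
  [210,223): 13 bp
  [223,232): 9 bp
  [232,244): 12 bp
  [244,248): 4 bp
  [248,253): 5 bp
  [253,273): 20 bp

[3,4,4,4,5,6,7,7,7,7,7,8,8,8,8,9,9,10,11,12,12,13,13,15,18,18,20,20]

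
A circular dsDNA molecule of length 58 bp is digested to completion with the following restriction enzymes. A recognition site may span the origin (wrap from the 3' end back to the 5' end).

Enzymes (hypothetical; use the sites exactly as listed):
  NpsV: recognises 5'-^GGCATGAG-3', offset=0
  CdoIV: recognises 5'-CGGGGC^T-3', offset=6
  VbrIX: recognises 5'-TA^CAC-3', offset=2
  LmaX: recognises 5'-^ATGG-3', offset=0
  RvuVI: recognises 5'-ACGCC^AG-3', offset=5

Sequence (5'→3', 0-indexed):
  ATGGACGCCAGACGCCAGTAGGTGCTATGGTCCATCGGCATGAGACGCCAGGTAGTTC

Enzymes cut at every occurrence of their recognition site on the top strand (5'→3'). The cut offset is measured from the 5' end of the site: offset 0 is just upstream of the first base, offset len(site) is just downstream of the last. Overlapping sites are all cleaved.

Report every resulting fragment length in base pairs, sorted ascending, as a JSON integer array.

Site scan:
  NpsV (GGCATGAG, off=0): starts [36] → cuts [36]
  CdoIV (CGGGGCT, off=6): no sites
  VbrIX (TACAC, off=2): no sites
  LmaX (ATGG, off=0): starts [0, 26] → cuts [0, 26]
  RvuVI (ACGCCAG, off=5): starts [4, 11, 44] → cuts [9, 16, 49]

All cut coordinates (distinct, sorted): [0, 9, 16, 26, 36, 49]

Fragments:
  0→9: 9 bp
  9→16: 7 bp
  16→26: 10 bp
  26→36: 10 bp
  36→49: 13 bp
  49→0 (wrap): 58-49+0 = 9 bp

[7,9,9,10,10,13]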